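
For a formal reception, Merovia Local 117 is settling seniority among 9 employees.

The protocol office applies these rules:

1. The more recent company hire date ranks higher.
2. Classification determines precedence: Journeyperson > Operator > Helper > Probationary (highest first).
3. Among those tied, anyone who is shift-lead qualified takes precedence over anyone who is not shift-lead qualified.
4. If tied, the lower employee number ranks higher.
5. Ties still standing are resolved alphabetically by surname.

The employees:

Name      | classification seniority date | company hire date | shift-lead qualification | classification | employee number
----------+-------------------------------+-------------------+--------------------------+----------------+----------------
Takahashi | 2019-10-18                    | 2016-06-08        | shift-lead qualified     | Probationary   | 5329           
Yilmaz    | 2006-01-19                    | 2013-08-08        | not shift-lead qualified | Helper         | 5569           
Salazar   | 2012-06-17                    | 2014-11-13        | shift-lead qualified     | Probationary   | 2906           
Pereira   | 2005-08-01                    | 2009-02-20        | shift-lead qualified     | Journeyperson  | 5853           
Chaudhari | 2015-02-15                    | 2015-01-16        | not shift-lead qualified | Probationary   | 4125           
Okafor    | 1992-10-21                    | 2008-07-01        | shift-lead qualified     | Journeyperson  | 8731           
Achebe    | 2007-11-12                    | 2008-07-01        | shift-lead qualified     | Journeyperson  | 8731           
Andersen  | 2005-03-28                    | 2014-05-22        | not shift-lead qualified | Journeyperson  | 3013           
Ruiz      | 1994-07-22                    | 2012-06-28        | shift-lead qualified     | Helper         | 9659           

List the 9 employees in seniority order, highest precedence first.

Takahashi, Chaudhari, Salazar, Andersen, Yilmaz, Ruiz, Pereira, Achebe, Okafor

By company hire date (later first): Takahashi (2016-06-08); then Chaudhari (2015-01-16); then Salazar (2014-11-13); then Andersen (2014-05-22); then Yilmaz (2013-08-08); then Ruiz (2012-06-28); then Pereira (2009-02-20); then Achebe and Okafor (both 2008-07-01).
Achebe and Okafor are each Journeyperson, so the next rule applies.
Achebe and Okafor are each shift-lead qualified, so the next rule applies.
Achebe and Okafor both have employee number 8731, so the next rule applies.
Among Achebe and Okafor, alphabetically by surname: Achebe before Okafor.
Full order: Takahashi, Chaudhari, Salazar, Andersen, Yilmaz, Ruiz, Pereira, Achebe, Okafor.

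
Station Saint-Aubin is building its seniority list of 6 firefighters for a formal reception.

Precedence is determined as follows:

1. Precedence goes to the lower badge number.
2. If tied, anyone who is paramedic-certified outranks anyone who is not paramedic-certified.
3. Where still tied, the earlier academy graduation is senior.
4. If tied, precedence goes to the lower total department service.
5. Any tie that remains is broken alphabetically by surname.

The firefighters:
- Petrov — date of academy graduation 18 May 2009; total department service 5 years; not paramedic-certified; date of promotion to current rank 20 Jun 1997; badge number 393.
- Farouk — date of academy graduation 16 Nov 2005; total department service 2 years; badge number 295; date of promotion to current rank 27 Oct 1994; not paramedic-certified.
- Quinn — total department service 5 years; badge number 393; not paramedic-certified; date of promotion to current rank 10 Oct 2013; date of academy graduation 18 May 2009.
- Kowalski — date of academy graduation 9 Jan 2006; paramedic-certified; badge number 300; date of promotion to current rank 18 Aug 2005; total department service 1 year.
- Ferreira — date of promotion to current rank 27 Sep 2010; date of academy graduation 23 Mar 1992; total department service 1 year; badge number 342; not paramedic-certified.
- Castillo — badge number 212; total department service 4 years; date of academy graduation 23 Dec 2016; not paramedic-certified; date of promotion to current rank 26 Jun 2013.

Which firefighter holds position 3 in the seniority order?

Kowalski

By badge number (lower first): Castillo (212); then Farouk (295); then Kowalski (300); then Ferreira (342); then Petrov and Quinn (both 393).
Petrov and Quinn are each not paramedic-certified, so the next rule applies.
Petrov and Quinn both have date of academy graduation 18 May 2009, so the next rule applies.
Petrov and Quinn both have total department service 5 years, so the next rule applies.
Among Petrov and Quinn, alphabetically by surname: Petrov before Quinn.
Order: Castillo, Farouk, Kowalski, Ferreira, Petrov, Quinn.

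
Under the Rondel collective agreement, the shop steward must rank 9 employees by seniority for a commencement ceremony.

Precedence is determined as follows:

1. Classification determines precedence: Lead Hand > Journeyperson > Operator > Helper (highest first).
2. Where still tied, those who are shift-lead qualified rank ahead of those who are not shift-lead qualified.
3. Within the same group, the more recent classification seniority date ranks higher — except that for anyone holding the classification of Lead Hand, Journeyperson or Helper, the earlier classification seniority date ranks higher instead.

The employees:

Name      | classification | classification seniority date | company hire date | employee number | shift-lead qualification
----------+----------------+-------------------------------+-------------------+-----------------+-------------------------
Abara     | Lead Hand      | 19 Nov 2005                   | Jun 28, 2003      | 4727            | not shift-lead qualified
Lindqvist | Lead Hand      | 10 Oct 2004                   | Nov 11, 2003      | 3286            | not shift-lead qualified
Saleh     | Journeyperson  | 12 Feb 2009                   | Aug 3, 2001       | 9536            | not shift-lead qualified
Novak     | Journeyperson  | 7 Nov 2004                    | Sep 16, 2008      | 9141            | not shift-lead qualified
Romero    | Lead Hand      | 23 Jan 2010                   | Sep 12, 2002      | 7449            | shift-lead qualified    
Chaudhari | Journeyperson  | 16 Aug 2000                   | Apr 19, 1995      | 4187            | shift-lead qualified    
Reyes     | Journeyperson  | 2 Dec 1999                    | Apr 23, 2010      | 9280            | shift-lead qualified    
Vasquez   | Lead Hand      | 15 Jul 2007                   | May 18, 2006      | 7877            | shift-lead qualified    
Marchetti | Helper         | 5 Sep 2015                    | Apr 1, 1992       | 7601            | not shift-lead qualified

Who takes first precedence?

By classification: Vasquez, Romero, Lindqvist and Abara (Lead Hand); then Reyes, Chaudhari, Novak and Saleh (Journeyperson); then Marchetti (Helper).
Among Vasquez, Romero, Lindqvist and Abara, shift-lead qualified before not shift-lead qualified: Vasquez and Romero (shift-lead qualified) before Lindqvist and Abara (not shift-lead qualified).
Among Vasquez and Romero, by classification seniority date (earlier first) (reversed rule for this group): Vasquez (15 Jul 2007) before Romero (23 Jan 2010).
Among Lindqvist and Abara, by classification seniority date (earlier first) (reversed rule for this group): Lindqvist (10 Oct 2004) before Abara (19 Nov 2005).
Among Reyes, Chaudhari, Novak and Saleh, shift-lead qualified before not shift-lead qualified: Reyes and Chaudhari (shift-lead qualified) before Novak and Saleh (not shift-lead qualified).
Among Reyes and Chaudhari, by classification seniority date (earlier first) (reversed rule for this group): Reyes (2 Dec 1999) before Chaudhari (16 Aug 2000).
Among Novak and Saleh, by classification seniority date (earlier first) (reversed rule for this group): Novak (7 Nov 2004) before Saleh (12 Feb 2009).
Order: Vasquez, Romero, Lindqvist, Abara, Reyes, Chaudhari, Novak, Saleh, Marchetti.

Vasquez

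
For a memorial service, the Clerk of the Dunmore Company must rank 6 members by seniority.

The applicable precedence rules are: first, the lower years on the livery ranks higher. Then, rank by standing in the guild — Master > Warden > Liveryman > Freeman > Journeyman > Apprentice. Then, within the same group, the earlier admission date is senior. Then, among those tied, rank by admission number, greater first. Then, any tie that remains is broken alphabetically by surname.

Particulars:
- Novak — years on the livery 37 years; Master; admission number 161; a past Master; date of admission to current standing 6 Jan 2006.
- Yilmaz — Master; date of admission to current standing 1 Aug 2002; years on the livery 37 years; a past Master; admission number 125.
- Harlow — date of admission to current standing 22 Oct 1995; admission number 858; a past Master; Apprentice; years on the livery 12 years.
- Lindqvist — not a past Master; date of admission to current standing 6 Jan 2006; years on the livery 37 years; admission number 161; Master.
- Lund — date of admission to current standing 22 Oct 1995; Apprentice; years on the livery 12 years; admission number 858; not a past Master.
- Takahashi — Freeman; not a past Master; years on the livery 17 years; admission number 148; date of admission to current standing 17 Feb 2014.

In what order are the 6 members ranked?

Harlow, Lund, Takahashi, Yilmaz, Lindqvist, Novak

By years on the livery (lower first): Harlow and Lund (both 12 years); then Takahashi (17 years); then Yilmaz, Lindqvist and Novak (each 37 years).
Harlow and Lund are each Apprentice, so the next rule applies.
Harlow and Lund both have date of admission to current standing 22 Oct 1995, so the next rule applies.
Harlow and Lund both have admission number 858, so the next rule applies.
Among Harlow and Lund, alphabetically by surname: Harlow before Lund.
Yilmaz, Lindqvist and Novak are each Master, so the next rule applies.
Among Yilmaz, Lindqvist and Novak, by date of admission to current standing (earlier first): Yilmaz (1 Aug 2002) before Lindqvist and Novak (6 Jan 2006).
Lindqvist and Novak both have admission number 161, so the next rule applies.
Among Lindqvist and Novak, alphabetically by surname: Lindqvist before Novak.
Full order: Harlow, Lund, Takahashi, Yilmaz, Lindqvist, Novak.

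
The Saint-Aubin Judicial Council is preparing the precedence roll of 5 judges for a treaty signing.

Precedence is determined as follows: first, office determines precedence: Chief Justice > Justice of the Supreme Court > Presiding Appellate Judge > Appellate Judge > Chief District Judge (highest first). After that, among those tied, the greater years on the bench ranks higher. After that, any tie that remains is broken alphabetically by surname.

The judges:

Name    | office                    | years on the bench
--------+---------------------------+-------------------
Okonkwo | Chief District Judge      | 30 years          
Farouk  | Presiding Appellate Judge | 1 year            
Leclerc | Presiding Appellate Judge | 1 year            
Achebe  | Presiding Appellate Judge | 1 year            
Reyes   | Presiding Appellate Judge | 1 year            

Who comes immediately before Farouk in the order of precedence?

By office: Achebe, Farouk, Leclerc and Reyes (Presiding Appellate Judge); then Okonkwo (Chief District Judge).
Achebe, Farouk, Leclerc and Reyes all have years on the bench 1 year, so the next rule applies.
Among Achebe, Farouk, Leclerc and Reyes, alphabetically by surname: Achebe before Farouk before Leclerc before Reyes.
Order: Achebe, Farouk, Leclerc, Reyes, Okonkwo.

Achebe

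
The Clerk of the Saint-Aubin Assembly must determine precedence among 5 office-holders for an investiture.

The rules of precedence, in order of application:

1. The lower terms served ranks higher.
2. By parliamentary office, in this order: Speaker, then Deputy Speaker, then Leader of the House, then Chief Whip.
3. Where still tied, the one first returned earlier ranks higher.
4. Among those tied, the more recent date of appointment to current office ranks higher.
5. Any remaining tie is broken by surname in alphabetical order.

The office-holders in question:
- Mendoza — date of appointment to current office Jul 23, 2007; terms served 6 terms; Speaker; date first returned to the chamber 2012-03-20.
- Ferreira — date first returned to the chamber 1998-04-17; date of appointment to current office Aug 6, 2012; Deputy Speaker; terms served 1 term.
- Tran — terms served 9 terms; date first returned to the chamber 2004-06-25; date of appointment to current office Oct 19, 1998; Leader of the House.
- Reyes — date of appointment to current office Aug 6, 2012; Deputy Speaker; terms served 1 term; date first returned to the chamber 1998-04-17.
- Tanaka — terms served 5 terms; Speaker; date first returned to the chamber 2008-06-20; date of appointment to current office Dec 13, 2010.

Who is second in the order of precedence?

Reyes

By terms served (lower first): Ferreira and Reyes (both 1 term); then Tanaka (5 terms); then Mendoza (6 terms); then Tran (9 terms).
Ferreira and Reyes are each Deputy Speaker, so the next rule applies.
Ferreira and Reyes both have date first returned to the chamber 1998-04-17, so the next rule applies.
Ferreira and Reyes both have date of appointment to current office Aug 6, 2012, so the next rule applies.
Among Ferreira and Reyes, alphabetically by surname: Ferreira before Reyes.
Order: Ferreira, Reyes, Tanaka, Mendoza, Tran.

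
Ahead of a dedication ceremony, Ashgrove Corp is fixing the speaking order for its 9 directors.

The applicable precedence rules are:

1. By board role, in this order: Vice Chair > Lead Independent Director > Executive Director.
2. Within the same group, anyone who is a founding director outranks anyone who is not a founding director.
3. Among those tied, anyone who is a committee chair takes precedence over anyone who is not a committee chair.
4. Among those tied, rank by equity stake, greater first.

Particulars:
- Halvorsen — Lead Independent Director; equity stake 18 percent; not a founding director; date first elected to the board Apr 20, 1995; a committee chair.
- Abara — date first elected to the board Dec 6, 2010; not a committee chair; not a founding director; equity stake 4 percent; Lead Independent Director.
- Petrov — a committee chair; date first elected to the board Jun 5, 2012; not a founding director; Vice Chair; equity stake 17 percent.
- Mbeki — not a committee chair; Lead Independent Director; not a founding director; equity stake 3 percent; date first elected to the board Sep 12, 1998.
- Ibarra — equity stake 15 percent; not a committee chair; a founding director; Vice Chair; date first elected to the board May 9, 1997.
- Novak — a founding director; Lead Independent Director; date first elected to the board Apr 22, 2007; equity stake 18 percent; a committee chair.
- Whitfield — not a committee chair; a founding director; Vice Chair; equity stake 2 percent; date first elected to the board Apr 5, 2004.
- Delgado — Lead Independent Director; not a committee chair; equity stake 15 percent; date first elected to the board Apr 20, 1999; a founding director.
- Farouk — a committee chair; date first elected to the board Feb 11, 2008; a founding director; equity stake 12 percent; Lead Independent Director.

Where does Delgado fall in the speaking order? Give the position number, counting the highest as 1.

6

By board role: Ibarra, Whitfield and Petrov (Vice Chair); then Novak, Farouk, Delgado, Halvorsen, Abara and Mbeki (Lead Independent Director).
Among Ibarra, Whitfield and Petrov, a founding director before not a founding director: Ibarra and Whitfield (a founding director) before Petrov (not a founding director).
Ibarra and Whitfield are each not a committee chair, so the next rule applies.
Among Ibarra and Whitfield, by equity stake (higher first): Ibarra (15 percent) before Whitfield (2 percent).
Among Novak, Farouk, Delgado, Halvorsen, Abara and Mbeki, a founding director before not a founding director: Novak, Farouk and Delgado (a founding director) before Halvorsen, Abara and Mbeki (not a founding director).
Among Novak, Farouk and Delgado, a committee chair before not a committee chair: Novak and Farouk (a committee chair) before Delgado (not a committee chair).
Among Novak and Farouk, by equity stake (higher first): Novak (18 percent) before Farouk (12 percent).
Among Halvorsen, Abara and Mbeki, a committee chair before not a committee chair: Halvorsen (a committee chair) before Abara and Mbeki (not a committee chair).
Among Abara and Mbeki, by equity stake (higher first): Abara (4 percent) before Mbeki (3 percent).
Order: Ibarra, Whitfield, Petrov, Novak, Farouk, Delgado, Halvorsen, Abara, Mbeki. So position 6.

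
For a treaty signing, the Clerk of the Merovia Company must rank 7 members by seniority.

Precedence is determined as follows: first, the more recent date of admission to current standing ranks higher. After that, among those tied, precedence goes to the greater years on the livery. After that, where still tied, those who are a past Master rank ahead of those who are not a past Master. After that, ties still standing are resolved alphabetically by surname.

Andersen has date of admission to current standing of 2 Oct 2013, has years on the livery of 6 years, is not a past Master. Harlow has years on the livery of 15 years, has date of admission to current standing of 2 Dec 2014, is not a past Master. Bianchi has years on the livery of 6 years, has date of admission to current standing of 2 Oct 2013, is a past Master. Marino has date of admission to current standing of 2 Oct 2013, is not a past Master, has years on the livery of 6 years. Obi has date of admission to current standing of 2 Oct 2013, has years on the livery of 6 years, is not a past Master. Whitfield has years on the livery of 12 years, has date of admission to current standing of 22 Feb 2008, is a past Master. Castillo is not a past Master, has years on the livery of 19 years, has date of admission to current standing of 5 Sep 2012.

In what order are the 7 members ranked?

Harlow, Bianchi, Andersen, Marino, Obi, Castillo, Whitfield

By date of admission to current standing (later first): Harlow (2 Dec 2014); then Bianchi, Andersen, Marino and Obi (each 2 Oct 2013); then Castillo (5 Sep 2012); then Whitfield (22 Feb 2008).
Bianchi, Andersen, Marino and Obi all have years on the livery 6 years, so the next rule applies.
Among Bianchi, Andersen, Marino and Obi, a past Master before not a past Master: Bianchi (a past Master) before Andersen, Marino and Obi (not a past Master).
Among Andersen, Marino and Obi, alphabetically by surname: Andersen before Marino before Obi.
Full order: Harlow, Bianchi, Andersen, Marino, Obi, Castillo, Whitfield.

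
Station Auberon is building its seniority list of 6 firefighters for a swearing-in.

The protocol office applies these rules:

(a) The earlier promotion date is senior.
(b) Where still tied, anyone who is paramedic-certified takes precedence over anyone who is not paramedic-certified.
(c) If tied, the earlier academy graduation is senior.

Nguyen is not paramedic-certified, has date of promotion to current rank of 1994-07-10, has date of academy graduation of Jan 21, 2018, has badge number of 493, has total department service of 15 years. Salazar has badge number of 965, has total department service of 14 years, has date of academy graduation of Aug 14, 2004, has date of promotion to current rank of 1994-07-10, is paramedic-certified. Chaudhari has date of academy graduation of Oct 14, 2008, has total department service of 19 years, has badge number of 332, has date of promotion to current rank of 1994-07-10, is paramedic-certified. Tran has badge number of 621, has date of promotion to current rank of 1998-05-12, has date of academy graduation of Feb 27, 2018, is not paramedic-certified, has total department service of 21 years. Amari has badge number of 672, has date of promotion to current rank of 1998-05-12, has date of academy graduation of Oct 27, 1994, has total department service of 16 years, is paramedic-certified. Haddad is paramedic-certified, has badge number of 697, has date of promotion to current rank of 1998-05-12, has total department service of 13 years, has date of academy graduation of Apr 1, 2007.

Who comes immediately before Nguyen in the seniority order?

By date of promotion to current rank (earlier first): Salazar, Chaudhari and Nguyen (each 1994-07-10); then Amari, Haddad and Tran (each 1998-05-12).
Among Salazar, Chaudhari and Nguyen, paramedic-certified before not paramedic-certified: Salazar and Chaudhari (paramedic-certified) before Nguyen (not paramedic-certified).
Among Salazar and Chaudhari, by date of academy graduation (earlier first): Salazar (Aug 14, 2004) before Chaudhari (Oct 14, 2008).
Among Amari, Haddad and Tran, paramedic-certified before not paramedic-certified: Amari and Haddad (paramedic-certified) before Tran (not paramedic-certified).
Among Amari and Haddad, by date of academy graduation (earlier first): Amari (Oct 27, 1994) before Haddad (Apr 1, 2007).
Order: Salazar, Chaudhari, Nguyen, Amari, Haddad, Tran.

Chaudhari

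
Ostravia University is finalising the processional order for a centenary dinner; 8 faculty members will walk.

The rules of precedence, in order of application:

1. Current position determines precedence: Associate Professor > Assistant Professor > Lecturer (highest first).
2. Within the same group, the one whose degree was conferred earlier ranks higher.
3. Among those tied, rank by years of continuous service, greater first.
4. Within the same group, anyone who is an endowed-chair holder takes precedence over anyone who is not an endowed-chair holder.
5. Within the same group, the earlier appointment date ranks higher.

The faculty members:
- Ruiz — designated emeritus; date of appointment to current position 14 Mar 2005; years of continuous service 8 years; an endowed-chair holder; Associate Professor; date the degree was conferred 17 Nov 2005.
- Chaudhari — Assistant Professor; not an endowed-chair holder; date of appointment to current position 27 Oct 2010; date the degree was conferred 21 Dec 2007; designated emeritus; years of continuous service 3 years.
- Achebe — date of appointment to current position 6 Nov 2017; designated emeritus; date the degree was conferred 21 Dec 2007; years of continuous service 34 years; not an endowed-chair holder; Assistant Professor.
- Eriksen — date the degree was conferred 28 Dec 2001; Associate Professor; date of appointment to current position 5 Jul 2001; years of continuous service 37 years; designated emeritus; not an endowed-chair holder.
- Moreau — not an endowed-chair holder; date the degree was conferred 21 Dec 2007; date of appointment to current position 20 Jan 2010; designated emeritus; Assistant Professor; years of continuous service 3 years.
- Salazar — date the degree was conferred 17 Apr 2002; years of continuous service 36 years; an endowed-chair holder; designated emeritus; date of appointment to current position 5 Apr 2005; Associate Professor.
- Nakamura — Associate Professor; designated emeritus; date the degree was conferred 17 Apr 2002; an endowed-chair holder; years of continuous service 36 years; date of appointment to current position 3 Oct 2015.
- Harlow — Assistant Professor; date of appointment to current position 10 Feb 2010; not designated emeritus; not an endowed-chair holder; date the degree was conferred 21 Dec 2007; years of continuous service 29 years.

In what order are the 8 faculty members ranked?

By current position: Eriksen, Salazar, Nakamura and Ruiz (Associate Professor); then Achebe, Harlow, Moreau and Chaudhari (Assistant Professor).
Among Eriksen, Salazar, Nakamura and Ruiz, by date the degree was conferred (earlier first): Eriksen (28 Dec 2001) before Salazar and Nakamura (17 Apr 2002) before Ruiz (17 Nov 2005).
Salazar and Nakamura both have years of continuous service 36 years, so the next rule applies.
Salazar and Nakamura are each an endowed-chair holder, so the next rule applies.
Among Salazar and Nakamura, by date of appointment to current position (earlier first): Salazar (5 Apr 2005) before Nakamura (3 Oct 2015).
Achebe, Harlow, Moreau and Chaudhari all have date the degree was conferred 21 Dec 2007, so the next rule applies.
Among Achebe, Harlow, Moreau and Chaudhari, by years of continuous service (higher first): Achebe (34 years) before Harlow (29 years) before Moreau and Chaudhari (3 years).
Moreau and Chaudhari are each not an endowed-chair holder, so the next rule applies.
Among Moreau and Chaudhari, by date of appointment to current position (earlier first): Moreau (20 Jan 2010) before Chaudhari (27 Oct 2010).
Full order: Eriksen, Salazar, Nakamura, Ruiz, Achebe, Harlow, Moreau, Chaudhari.

Eriksen, Salazar, Nakamura, Ruiz, Achebe, Harlow, Moreau, Chaudhari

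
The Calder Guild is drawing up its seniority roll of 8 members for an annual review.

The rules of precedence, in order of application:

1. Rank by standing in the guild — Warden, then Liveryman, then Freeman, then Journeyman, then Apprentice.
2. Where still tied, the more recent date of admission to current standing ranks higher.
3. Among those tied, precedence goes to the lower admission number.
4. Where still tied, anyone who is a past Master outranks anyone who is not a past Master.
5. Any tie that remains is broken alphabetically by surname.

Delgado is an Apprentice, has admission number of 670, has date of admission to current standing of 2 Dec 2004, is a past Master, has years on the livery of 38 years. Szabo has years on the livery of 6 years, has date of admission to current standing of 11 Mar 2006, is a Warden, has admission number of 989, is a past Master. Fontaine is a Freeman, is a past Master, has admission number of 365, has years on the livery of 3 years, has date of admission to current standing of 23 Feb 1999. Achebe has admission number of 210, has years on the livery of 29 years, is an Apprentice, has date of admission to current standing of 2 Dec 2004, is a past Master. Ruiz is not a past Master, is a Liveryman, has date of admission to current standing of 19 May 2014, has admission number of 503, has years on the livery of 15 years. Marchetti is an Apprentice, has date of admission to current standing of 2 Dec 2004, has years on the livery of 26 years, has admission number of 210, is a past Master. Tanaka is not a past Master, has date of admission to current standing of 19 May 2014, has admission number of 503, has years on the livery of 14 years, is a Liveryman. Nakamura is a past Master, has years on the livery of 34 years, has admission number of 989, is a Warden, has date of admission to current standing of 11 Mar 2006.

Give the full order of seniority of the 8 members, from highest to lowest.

By standing in the guild: Nakamura and Szabo (Warden); then Ruiz and Tanaka (Liveryman); then Fontaine (Freeman); then Achebe, Marchetti and Delgado (Apprentice).
Nakamura and Szabo both have date of admission to current standing 11 Mar 2006, so the next rule applies.
Nakamura and Szabo both have admission number 989, so the next rule applies.
Nakamura and Szabo are each a past Master, so the next rule applies.
Among Nakamura and Szabo, alphabetically by surname: Nakamura before Szabo.
Ruiz and Tanaka both have date of admission to current standing 19 May 2014, so the next rule applies.
Ruiz and Tanaka both have admission number 503, so the next rule applies.
Ruiz and Tanaka are each not a past Master, so the next rule applies.
Among Ruiz and Tanaka, alphabetically by surname: Ruiz before Tanaka.
Achebe, Marchetti and Delgado all have date of admission to current standing 2 Dec 2004, so the next rule applies.
Among Achebe, Marchetti and Delgado, by admission number (lower first): Achebe and Marchetti (210) before Delgado (670).
Achebe and Marchetti are each a past Master, so the next rule applies.
Among Achebe and Marchetti, alphabetically by surname: Achebe before Marchetti.
Full order: Nakamura, Szabo, Ruiz, Tanaka, Fontaine, Achebe, Marchetti, Delgado.

Nakamura, Szabo, Ruiz, Tanaka, Fontaine, Achebe, Marchetti, Delgado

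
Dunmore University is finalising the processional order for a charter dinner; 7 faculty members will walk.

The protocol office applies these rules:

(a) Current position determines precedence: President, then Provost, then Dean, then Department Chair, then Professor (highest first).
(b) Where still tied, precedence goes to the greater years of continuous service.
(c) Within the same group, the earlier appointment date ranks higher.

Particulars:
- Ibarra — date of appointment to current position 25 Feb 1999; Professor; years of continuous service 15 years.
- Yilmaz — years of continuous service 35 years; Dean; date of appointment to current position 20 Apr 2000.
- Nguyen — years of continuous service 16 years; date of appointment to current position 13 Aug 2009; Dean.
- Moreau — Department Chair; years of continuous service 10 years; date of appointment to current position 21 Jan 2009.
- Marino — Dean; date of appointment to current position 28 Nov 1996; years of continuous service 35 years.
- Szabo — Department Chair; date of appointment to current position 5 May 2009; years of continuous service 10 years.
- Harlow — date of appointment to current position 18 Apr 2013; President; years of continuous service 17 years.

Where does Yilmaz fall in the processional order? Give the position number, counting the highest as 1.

3

By current position: Harlow (President); then Marino, Yilmaz and Nguyen (Dean); then Moreau and Szabo (Department Chair); then Ibarra (Professor).
Among Marino, Yilmaz and Nguyen, by years of continuous service (higher first): Marino and Yilmaz (35 years) before Nguyen (16 years).
Among Marino and Yilmaz, by date of appointment to current position (earlier first): Marino (28 Nov 1996) before Yilmaz (20 Apr 2000).
Moreau and Szabo both have years of continuous service 10 years, so the next rule applies.
Among Moreau and Szabo, by date of appointment to current position (earlier first): Moreau (21 Jan 2009) before Szabo (5 May 2009).
Order: Harlow, Marino, Yilmaz, Nguyen, Moreau, Szabo, Ibarra. So position 3.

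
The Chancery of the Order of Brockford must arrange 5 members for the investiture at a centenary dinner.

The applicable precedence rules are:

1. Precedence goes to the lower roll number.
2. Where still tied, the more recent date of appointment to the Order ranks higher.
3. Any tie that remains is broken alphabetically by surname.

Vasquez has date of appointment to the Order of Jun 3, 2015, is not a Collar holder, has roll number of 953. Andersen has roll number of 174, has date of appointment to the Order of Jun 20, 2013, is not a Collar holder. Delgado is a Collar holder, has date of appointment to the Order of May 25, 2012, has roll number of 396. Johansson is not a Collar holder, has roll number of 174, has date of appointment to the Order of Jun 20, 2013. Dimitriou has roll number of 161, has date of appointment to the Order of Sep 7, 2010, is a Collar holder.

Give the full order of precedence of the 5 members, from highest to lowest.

Dimitriou, Andersen, Johansson, Delgado, Vasquez

By roll number (lower first): Dimitriou (161); then Andersen and Johansson (both 174); then Delgado (396); then Vasquez (953).
Andersen and Johansson both have date of appointment to the Order Jun 20, 2013, so the next rule applies.
Among Andersen and Johansson, alphabetically by surname: Andersen before Johansson.
Full order: Dimitriou, Andersen, Johansson, Delgado, Vasquez.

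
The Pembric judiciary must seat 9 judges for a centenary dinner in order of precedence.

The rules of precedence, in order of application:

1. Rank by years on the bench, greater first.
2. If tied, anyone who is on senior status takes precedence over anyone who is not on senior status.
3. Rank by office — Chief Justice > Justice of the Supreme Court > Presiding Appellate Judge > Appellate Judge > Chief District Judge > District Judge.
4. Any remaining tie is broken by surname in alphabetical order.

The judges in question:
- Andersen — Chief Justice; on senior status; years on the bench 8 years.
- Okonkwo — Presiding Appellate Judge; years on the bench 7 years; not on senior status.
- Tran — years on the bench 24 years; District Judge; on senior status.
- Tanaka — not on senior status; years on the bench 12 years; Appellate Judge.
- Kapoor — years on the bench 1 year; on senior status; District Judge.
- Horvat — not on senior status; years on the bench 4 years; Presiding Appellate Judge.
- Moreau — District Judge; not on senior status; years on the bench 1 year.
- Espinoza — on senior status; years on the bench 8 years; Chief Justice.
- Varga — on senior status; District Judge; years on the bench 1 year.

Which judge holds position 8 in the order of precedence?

By years on the bench (higher first): Tran (24 years); then Tanaka (12 years); then Andersen and Espinoza (both 8 years); then Okonkwo (7 years); then Horvat (4 years); then Kapoor, Varga and Moreau (each 1 year).
Andersen and Espinoza are each on senior status, so the next rule applies.
Andersen and Espinoza are each Chief Justice, so the next rule applies.
Among Andersen and Espinoza, alphabetically by surname: Andersen before Espinoza.
Among Kapoor, Varga and Moreau, on senior status before not on senior status: Kapoor and Varga (on senior status) before Moreau (not on senior status).
Kapoor and Varga are each District Judge, so the next rule applies.
Among Kapoor and Varga, alphabetically by surname: Kapoor before Varga.
Order: Tran, Tanaka, Andersen, Espinoza, Okonkwo, Horvat, Kapoor, Varga, Moreau.

Varga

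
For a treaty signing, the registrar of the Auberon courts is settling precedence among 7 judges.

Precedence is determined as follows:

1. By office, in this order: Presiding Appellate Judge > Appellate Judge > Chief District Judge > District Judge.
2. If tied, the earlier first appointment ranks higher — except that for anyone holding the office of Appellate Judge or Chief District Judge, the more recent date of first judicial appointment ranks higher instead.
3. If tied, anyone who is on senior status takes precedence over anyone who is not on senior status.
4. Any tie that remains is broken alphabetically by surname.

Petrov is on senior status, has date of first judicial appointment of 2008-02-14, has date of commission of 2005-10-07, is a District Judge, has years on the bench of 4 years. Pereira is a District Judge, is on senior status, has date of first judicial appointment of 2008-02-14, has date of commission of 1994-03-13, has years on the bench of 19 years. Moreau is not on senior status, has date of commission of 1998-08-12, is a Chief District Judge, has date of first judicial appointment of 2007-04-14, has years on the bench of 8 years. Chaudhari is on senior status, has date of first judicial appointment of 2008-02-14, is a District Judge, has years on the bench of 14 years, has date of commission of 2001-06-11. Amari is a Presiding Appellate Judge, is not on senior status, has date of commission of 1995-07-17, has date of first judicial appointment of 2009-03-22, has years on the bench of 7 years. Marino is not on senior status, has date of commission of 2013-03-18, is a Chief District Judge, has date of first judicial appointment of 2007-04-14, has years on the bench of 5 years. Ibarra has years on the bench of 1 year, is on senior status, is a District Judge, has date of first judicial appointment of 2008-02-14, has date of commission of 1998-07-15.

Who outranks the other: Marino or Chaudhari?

Marino

By office: Amari (Presiding Appellate Judge); then Marino and Moreau (Chief District Judge); then Chaudhari, Ibarra, Pereira and Petrov (District Judge).
Marino and Moreau both have date of first judicial appointment 2007-04-14, so the next rule applies.
Marino and Moreau are each not on senior status, so the next rule applies.
Among Marino and Moreau, alphabetically by surname: Marino before Moreau.
Chaudhari, Ibarra, Pereira and Petrov all have date of first judicial appointment 2008-02-14, so the next rule applies.
Chaudhari, Ibarra, Pereira and Petrov are each on senior status, so the next rule applies.
Among Chaudhari, Ibarra, Pereira and Petrov, alphabetically by surname: Chaudhari before Ibarra before Pereira before Petrov.
So Marino takes precedence.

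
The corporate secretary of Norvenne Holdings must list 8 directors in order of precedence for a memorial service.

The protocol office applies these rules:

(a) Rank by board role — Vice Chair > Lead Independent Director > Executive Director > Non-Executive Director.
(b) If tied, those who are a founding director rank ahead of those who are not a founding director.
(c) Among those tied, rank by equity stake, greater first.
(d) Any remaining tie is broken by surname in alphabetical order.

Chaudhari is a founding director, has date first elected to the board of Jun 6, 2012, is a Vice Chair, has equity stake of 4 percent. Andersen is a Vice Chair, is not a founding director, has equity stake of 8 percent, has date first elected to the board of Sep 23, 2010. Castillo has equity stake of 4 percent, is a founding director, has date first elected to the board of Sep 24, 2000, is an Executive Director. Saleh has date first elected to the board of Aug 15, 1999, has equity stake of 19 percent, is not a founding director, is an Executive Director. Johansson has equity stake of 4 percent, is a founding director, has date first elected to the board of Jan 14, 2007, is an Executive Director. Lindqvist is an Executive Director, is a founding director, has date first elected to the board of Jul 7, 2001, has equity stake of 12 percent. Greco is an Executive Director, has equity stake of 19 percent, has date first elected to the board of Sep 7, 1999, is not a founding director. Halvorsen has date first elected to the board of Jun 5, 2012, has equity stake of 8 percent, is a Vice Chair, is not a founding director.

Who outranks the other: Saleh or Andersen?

By board role: Chaudhari, Andersen and Halvorsen (Vice Chair); then Lindqvist, Castillo, Johansson, Greco and Saleh (Executive Director).
Among Chaudhari, Andersen and Halvorsen, a founding director before not a founding director: Chaudhari (a founding director) before Andersen and Halvorsen (not a founding director).
Andersen and Halvorsen both have equity stake 8 percent, so the next rule applies.
Among Andersen and Halvorsen, alphabetically by surname: Andersen before Halvorsen.
Among Lindqvist, Castillo, Johansson, Greco and Saleh, a founding director before not a founding director: Lindqvist, Castillo and Johansson (a founding director) before Greco and Saleh (not a founding director).
Among Lindqvist, Castillo and Johansson, by equity stake (higher first): Lindqvist (12 percent) before Castillo and Johansson (4 percent).
Among Castillo and Johansson, alphabetically by surname: Castillo before Johansson.
Greco and Saleh both have equity stake 19 percent, so the next rule applies.
Among Greco and Saleh, alphabetically by surname: Greco before Saleh.
So Andersen takes precedence.

Andersen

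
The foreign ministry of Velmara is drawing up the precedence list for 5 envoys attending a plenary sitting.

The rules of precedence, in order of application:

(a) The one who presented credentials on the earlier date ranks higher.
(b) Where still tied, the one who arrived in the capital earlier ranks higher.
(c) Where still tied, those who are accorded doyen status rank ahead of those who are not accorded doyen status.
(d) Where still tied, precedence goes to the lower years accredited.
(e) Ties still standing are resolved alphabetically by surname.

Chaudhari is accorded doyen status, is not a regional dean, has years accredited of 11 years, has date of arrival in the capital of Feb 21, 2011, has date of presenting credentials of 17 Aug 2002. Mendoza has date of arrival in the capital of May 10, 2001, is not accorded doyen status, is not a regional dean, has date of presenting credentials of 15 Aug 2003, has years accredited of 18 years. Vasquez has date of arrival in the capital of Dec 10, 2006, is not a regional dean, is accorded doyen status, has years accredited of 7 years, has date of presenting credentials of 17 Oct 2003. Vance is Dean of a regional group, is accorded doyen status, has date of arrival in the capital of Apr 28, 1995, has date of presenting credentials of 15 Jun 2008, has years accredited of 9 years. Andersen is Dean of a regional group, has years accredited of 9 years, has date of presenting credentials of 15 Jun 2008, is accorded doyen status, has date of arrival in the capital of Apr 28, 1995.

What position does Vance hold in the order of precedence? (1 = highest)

By date of presenting credentials (earlier first): Chaudhari (17 Aug 2002); then Mendoza (15 Aug 2003); then Vasquez (17 Oct 2003); then Andersen and Vance (both 15 Jun 2008).
Andersen and Vance both have date of arrival in the capital Apr 28, 1995, so the next rule applies.
Andersen and Vance are each accorded doyen status, so the next rule applies.
Andersen and Vance both have years accredited 9 years, so the next rule applies.
Among Andersen and Vance, alphabetically by surname: Andersen before Vance.
Order: Chaudhari, Mendoza, Vasquez, Andersen, Vance. So position 5.

5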